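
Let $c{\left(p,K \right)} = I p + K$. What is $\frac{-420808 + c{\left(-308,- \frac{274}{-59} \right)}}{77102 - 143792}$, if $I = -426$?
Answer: $\frac{8543063}{1967355} \approx 4.3424$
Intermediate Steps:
$c{\left(p,K \right)} = K - 426 p$ ($c{\left(p,K \right)} = - 426 p + K = K - 426 p$)
$\frac{-420808 + c{\left(-308,- \frac{274}{-59} \right)}}{77102 - 143792} = \frac{-420808 - \left(-131208 + \frac{274}{-59}\right)}{77102 - 143792} = \frac{-420808 + \left(\left(-274\right) \left(- \frac{1}{59}\right) + 131208\right)}{77102 - 143792} = \frac{-420808 + \left(\frac{274}{59} + 131208\right)}{-66690} = \left(-420808 + \frac{7741546}{59}\right) \left(- \frac{1}{66690}\right) = \left(- \frac{17086126}{59}\right) \left(- \frac{1}{66690}\right) = \frac{8543063}{1967355}$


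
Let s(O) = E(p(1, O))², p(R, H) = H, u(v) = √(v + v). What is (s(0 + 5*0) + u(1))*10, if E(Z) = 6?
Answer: 360 + 10*√2 ≈ 374.14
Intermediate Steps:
u(v) = √2*√v (u(v) = √(2*v) = √2*√v)
s(O) = 36 (s(O) = 6² = 36)
(s(0 + 5*0) + u(1))*10 = (36 + √2*√1)*10 = (36 + √2*1)*10 = (36 + √2)*10 = 360 + 10*√2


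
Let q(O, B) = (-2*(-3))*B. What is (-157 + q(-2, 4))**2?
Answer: 17689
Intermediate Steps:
q(O, B) = 6*B
(-157 + q(-2, 4))**2 = (-157 + 6*4)**2 = (-157 + 24)**2 = (-133)**2 = 17689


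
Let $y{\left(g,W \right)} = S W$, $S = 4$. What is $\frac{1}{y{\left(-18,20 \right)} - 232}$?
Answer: $- \frac{1}{152} \approx -0.0065789$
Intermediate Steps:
$y{\left(g,W \right)} = 4 W$
$\frac{1}{y{\left(-18,20 \right)} - 232} = \frac{1}{4 \cdot 20 - 232} = \frac{1}{80 - 232} = \frac{1}{-152} = - \frac{1}{152}$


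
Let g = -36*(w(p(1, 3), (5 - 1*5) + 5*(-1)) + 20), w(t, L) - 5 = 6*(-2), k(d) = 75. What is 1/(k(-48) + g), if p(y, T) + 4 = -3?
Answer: -1/393 ≈ -0.0025445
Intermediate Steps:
p(y, T) = -7 (p(y, T) = -4 - 3 = -7)
w(t, L) = -7 (w(t, L) = 5 + 6*(-2) = 5 - 12 = -7)
g = -468 (g = -36*(-7 + 20) = -36*13 = -468)
1/(k(-48) + g) = 1/(75 - 468) = 1/(-393) = -1/393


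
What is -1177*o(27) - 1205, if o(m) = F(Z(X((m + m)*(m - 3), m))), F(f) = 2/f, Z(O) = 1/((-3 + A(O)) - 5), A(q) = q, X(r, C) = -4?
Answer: 27043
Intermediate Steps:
Z(O) = 1/(-8 + O) (Z(O) = 1/((-3 + O) - 5) = 1/(-8 + O))
o(m) = -24 (o(m) = 2/(1/(-8 - 4)) = 2/(1/(-12)) = 2/(-1/12) = 2*(-12) = -24)
-1177*o(27) - 1205 = -1177*(-24) - 1205 = 28248 - 1205 = 27043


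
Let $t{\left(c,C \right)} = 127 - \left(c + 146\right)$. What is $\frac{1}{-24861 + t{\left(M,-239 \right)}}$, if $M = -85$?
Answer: $- \frac{1}{24795} \approx -4.0331 \cdot 10^{-5}$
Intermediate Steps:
$t{\left(c,C \right)} = -19 - c$ ($t{\left(c,C \right)} = 127 - \left(146 + c\right) = -19 - c$)
$\frac{1}{-24861 + t{\left(M,-239 \right)}} = \frac{1}{-24861 - -66} = \frac{1}{-24861 + \left(-19 + 85\right)} = \frac{1}{-24861 + 66} = \frac{1}{-24795} = - \frac{1}{24795}$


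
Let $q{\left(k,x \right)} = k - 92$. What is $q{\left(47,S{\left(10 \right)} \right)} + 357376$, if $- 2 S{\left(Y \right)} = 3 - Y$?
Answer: $357331$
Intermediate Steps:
$S{\left(Y \right)} = - \frac{3}{2} + \frac{Y}{2}$ ($S{\left(Y \right)} = - \frac{3 - Y}{2} = - \frac{3}{2} + \frac{Y}{2}$)
$q{\left(k,x \right)} = -92 + k$
$q{\left(47,S{\left(10 \right)} \right)} + 357376 = \left(-92 + 47\right) + 357376 = -45 + 357376 = 357331$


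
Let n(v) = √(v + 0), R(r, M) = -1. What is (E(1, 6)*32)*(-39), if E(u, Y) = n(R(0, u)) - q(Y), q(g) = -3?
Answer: -3744 - 1248*I ≈ -3744.0 - 1248.0*I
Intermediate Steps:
n(v) = √v
E(u, Y) = 3 + I (E(u, Y) = √(-1) - 1*(-3) = I + 3 = 3 + I)
(E(1, 6)*32)*(-39) = ((3 + I)*32)*(-39) = (96 + 32*I)*(-39) = -3744 - 1248*I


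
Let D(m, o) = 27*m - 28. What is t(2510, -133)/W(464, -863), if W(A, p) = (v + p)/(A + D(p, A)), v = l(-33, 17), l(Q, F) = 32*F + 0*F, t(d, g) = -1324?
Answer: -30273260/319 ≈ -94901.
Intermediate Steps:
l(Q, F) = 32*F (l(Q, F) = 32*F + 0 = 32*F)
D(m, o) = -28 + 27*m
v = 544 (v = 32*17 = 544)
W(A, p) = (544 + p)/(-28 + A + 27*p) (W(A, p) = (544 + p)/(A + (-28 + 27*p)) = (544 + p)/(-28 + A + 27*p))
t(2510, -133)/W(464, -863) = -1324*(-28 + 464 + 27*(-863))/(544 - 863) = -1324/(-319/(-28 + 464 - 23301)) = -1324/(-319/(-22865)) = -1324/((-1/22865*(-319))) = -1324/319/22865 = -1324*22865/319 = -30273260/319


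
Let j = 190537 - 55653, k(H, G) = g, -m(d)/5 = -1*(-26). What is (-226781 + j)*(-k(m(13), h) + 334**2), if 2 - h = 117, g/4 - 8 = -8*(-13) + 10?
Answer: -10206815996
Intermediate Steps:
g = 488 (g = 32 + 4*(-8*(-13) + 10) = 32 + 4*(104 + 10) = 32 + 4*114 = 32 + 456 = 488)
h = -115 (h = 2 - 1*117 = 2 - 117 = -115)
m(d) = -130 (m(d) = -(-5)*(-26) = -5*26 = -130)
k(H, G) = 488
j = 134884
(-226781 + j)*(-k(m(13), h) + 334**2) = (-226781 + 134884)*(-1*488 + 334**2) = -91897*(-488 + 111556) = -91897*111068 = -10206815996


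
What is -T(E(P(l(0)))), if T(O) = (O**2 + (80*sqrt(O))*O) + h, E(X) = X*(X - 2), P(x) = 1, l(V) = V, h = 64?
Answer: -65 + 80*I ≈ -65.0 + 80.0*I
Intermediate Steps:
E(X) = X*(-2 + X)
T(O) = 64 + O**2 + 80*O**(3/2) (T(O) = (O**2 + (80*sqrt(O))*O) + 64 = (O**2 + 80*O**(3/2)) + 64 = 64 + O**2 + 80*O**(3/2))
-T(E(P(l(0)))) = -(64 + (1*(-2 + 1))**2 + 80*(1*(-2 + 1))**(3/2)) = -(64 + (1*(-1))**2 + 80*(1*(-1))**(3/2)) = -(64 + (-1)**2 + 80*(-1)**(3/2)) = -(64 + 1 + 80*(-I)) = -(64 + 1 - 80*I) = -(65 - 80*I) = -65 + 80*I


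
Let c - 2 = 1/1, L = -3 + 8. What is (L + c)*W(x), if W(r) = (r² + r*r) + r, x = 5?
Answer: 440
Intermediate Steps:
L = 5
c = 3 (c = 2 + 1/1 = 2 + 1 = 3)
W(r) = r + 2*r² (W(r) = (r² + r²) + r = 2*r² + r = r + 2*r²)
(L + c)*W(x) = (5 + 3)*(5*(1 + 2*5)) = 8*(5*(1 + 10)) = 8*(5*11) = 8*55 = 440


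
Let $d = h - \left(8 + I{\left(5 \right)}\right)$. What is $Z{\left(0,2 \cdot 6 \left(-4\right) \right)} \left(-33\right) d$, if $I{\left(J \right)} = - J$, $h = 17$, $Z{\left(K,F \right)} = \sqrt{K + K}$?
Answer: $0$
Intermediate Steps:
$Z{\left(K,F \right)} = \sqrt{2} \sqrt{K}$ ($Z{\left(K,F \right)} = \sqrt{2 K} = \sqrt{2} \sqrt{K}$)
$d = 14$ ($d = 17 - \left(8 - 5\right) = 17 - 3 = 14$)
$Z{\left(0,2 \cdot 6 \left(-4\right) \right)} \left(-33\right) d = \sqrt{2} \sqrt{0} \left(-33\right) 14 = \sqrt{2} \cdot 0 \left(-33\right) 14 = 0 \left(-33\right) 14 = 0 \cdot 14 = 0$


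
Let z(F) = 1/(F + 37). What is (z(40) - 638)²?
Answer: 2413265625/5929 ≈ 4.0703e+5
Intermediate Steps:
z(F) = 1/(37 + F)
(z(40) - 638)² = (1/(37 + 40) - 638)² = (1/77 - 638)² = (-49125/77)² = 2413265625/5929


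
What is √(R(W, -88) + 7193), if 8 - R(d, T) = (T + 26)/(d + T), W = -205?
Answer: √618180483/293 ≈ 84.857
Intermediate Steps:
R(d, T) = 8 - (26 + T)/(T + d) (R(d, T) = 8 - (T + 26)/(d + T) = 8 - (26 + T)/(T + d))
√(R(W, -88) + 7193) = √((-26 + 7*(-88) + 8*(-205))/(-88 - 205) + 7193) = √((-26 - 616 - 1640)/(-293) + 7193) = √(-1/293*(-2282) + 7193) = √(2282/293 + 7193) = √(2109831/293) = √618180483/293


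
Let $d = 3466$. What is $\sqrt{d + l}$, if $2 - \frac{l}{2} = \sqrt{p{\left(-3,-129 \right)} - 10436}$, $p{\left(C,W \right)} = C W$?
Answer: $\sqrt{3470 - 2 i \sqrt{10049}} \approx 58.931 - 1.701 i$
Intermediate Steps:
$l = 4 - 2 i \sqrt{10049}$ ($l = 4 - 2 \sqrt{\left(-3\right) \left(-129\right) - 10436} = 4 - 2 \sqrt{387 - 10436} = 4 - 2 \sqrt{-10049} = 4 - 2 i \sqrt{10049} \approx 4.0 - 200.49 i$)
$\sqrt{d + l} = \sqrt{3466 + \left(4 - 2 i \sqrt{10049}\right)} = \sqrt{3470 - 2 i \sqrt{10049}}$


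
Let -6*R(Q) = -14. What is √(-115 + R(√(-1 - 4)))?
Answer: 13*I*√6/3 ≈ 10.614*I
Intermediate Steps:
R(Q) = 7/3 (R(Q) = -⅙*(-14) = 7/3)
√(-115 + R(√(-1 - 4))) = √(-115 + 7/3) = √(-338/3) = 13*I*√6/3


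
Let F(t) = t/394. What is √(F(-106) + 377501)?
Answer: 2*√3662606467/197 ≈ 614.41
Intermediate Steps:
F(t) = t/394 (F(t) = t*(1/394) = t/394)
√(F(-106) + 377501) = √((1/394)*(-106) + 377501) = √(-53/197 + 377501) = √(74367644/197) = 2*√3662606467/197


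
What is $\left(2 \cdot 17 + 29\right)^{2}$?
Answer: $3969$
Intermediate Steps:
$\left(2 \cdot 17 + 29\right)^{2} = \left(34 + 29\right)^{2} = 63^{2} = 3969$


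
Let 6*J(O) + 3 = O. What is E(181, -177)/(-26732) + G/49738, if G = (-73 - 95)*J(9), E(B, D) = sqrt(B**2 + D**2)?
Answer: -84/24869 - sqrt(64090)/26732 ≈ -0.012848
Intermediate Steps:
J(O) = -1/2 + O/6
G = -168 (G = (-73 - 95)*(-1/2 + (1/6)*9) = -168*(-1/2 + 3/2) = -168*1 = -168)
E(181, -177)/(-26732) + G/49738 = sqrt(181**2 + (-177)**2)/(-26732) - 168/49738 = sqrt(32761 + 31329)*(-1/26732) - 168*1/49738 = sqrt(64090)*(-1/26732) - 84/24869 = -sqrt(64090)/26732 - 84/24869 = -84/24869 - sqrt(64090)/26732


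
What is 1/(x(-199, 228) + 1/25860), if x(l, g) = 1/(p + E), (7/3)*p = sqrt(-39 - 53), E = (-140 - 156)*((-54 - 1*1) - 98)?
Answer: 37804777436180/2296665353 + 260065400*I*sqrt(23)/2296665353 ≈ 16461.0 + 0.54306*I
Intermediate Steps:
E = 45288 (E = -296*((-54 - 1) - 98) = -296*(-55 - 98) = -296*(-153) = 45288)
p = 6*I*sqrt(23)/7 (p = 3*sqrt(-39 - 53)/7 = 3*sqrt(-92)/7 = 3*(2*I*sqrt(23))/7 = 6*I*sqrt(23)/7 ≈ 4.1107*I)
x(l, g) = 1/(45288 + 6*I*sqrt(23)/7) (x(l, g) = 1/(6*I*sqrt(23)/7 + 45288) = 1/(45288 + 6*I*sqrt(23)/7))
1/(x(-199, 228) + 1/25860) = 1/((61642/2791642919 - 7*I*sqrt(23)/16749857514) + 1/25860) = 1/(4385705039/72191885885340 - 7*I*sqrt(23)/16749857514)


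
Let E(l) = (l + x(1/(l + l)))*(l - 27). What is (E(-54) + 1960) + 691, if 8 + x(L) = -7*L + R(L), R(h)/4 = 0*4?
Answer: 30671/4 ≈ 7667.8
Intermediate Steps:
R(h) = 0 (R(h) = 4*(0*4) = 4*0 = 0)
x(L) = -8 - 7*L (x(L) = -8 + (-7*L + 0) = -8 - 7*L)
E(l) = (-27 + l)*(-8 + l - 7/(2*l)) (E(l) = (l + (-8 - 7/(l + l)))*(l - 27) = (l + (-8 - 7*1/(2*l)))*(-27 + l) = (l + (-8 - 7/(2*l)))*(-27 + l) = (-8 + l - 7/(2*l))*(-27 + l) = (-27 + l)*(-8 + l - 7/(2*l)))
(E(-54) + 1960) + 691 = ((425/2 + (-54)² - 35*(-54) + (189/2)/(-54)) + 1960) + 691 = ((425/2 + 2916 + 1890 + (189/2)*(-1/54)) + 1960) + 691 = ((425/2 + 2916 + 1890 - 7/4) + 1960) + 691 = (20067/4 + 1960) + 691 = 27907/4 + 691 = 30671/4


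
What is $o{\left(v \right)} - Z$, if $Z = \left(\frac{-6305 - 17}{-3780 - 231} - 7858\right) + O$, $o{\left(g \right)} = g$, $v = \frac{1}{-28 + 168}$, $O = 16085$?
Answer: $- \frac{94299401}{11460} \approx -8228.6$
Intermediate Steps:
$v = \frac{1}{140} \approx 0.0071429$
$Z = \frac{33004819}{4011}$ ($Z = \left(\frac{-6305 - 17}{-3780 - 231} - 7858\right) + 16085 = \left(- \frac{6322}{-4011} - 7858\right) + 16085 = \left(\left(-6322\right) \left(- \frac{1}{4011}\right) - 7858\right) + 16085 = \left(\frac{6322}{4011} - 7858\right) + 16085 = - \frac{31512116}{4011} + 16085 = \frac{33004819}{4011} \approx 8228.6$)
$o{\left(v \right)} - Z = \frac{1}{140} - \frac{33004819}{4011} = - \frac{94299401}{11460}$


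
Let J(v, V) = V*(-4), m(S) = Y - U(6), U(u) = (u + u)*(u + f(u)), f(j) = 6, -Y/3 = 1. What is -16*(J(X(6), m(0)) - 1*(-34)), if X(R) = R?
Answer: -9952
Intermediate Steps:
Y = -3 (Y = -3*1 = -3)
U(u) = 2*u*(6 + u) (U(u) = (u + u)*(u + 6) = (2*u)*(6 + u) = 2*u*(6 + u))
m(S) = -147 (m(S) = -3 - 2*6*(6 + 6) = -3 - 2*6*12 = -3 - 1*144 = -3 - 144 = -147)
J(v, V) = -4*V
-16*(J(X(6), m(0)) - 1*(-34)) = -16*(-4*(-147) - 1*(-34)) = -16*(588 + 34) = -16*622 = -9952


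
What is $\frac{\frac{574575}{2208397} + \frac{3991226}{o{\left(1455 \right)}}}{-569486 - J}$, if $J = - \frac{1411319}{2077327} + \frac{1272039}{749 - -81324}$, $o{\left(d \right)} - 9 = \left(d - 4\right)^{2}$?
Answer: $- \frac{30517929336389228952002}{8061675826762058191556465865} \approx -3.7856 \cdot 10^{-6}$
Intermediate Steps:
$o{\left(d \right)} = 9 + \left(-4 + d\right)^{2}$ ($o{\left(d \right)} = 9 + \left(d - 4\right)^{2} = 9 + \left(-4 + d\right)^{2}$)
$J = \frac{360944253638}{24356065553}$ ($J = \left(-1411319\right) \frac{1}{2077327} + \frac{1272039}{749 + 81324} = - \frac{201617}{296761} + \frac{1272039}{82073} = \frac{360944253638}{24356065553} \approx 14.819$)
$\frac{\frac{574575}{2208397} + \frac{3991226}{o{\left(1455 \right)}}}{-569486 - J} = \frac{\frac{574575}{2208397} + \frac{3991226}{9 + \left(-4 + 1455\right)^{2}}}{-569486 - \frac{360944253638}{24356065553}} = \frac{574575 \cdot \frac{1}{2208397} + \frac{3991226}{9 + 1451^{2}}}{-569486 - \frac{360944253638}{24356065553}} = \frac{\frac{574575}{2208397} + \frac{3991226}{9 + 2105401}}{- \frac{13870799291769396}{24356065553}} = \left(\frac{574575}{2208397} + \frac{3991226}{2105410}\right) \left(- \frac{24356065553}{13870799291769396}\right) = \left(\frac{574575}{2208397} + 3991226 \cdot \frac{1}{2105410}\right) \left(- \frac{24356065553}{13870799291769396}\right) = \left(\frac{574575}{2208397} + \frac{1995613}{1052705}\right) \left(- \frac{24356065553}{13870799291769396}\right) = \frac{5011963737736}{2324790563885} \left(- \frac{24356065553}{13870799291769396}\right) = - \frac{30517929336389228952002}{8061675826762058191556465865}$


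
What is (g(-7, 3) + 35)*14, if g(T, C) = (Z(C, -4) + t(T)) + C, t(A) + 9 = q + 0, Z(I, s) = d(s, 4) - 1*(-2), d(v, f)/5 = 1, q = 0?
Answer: 504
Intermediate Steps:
d(v, f) = 5 (d(v, f) = 5*1 = 5)
Z(I, s) = 7 (Z(I, s) = 5 - 1*(-2) = 5 + 2 = 7)
t(A) = -9 (t(A) = -9 + (0 + 0) = -9 + 0 = -9)
g(T, C) = -2 + C (g(T, C) = (7 - 9) + C = -2 + C)
(g(-7, 3) + 35)*14 = ((-2 + 3) + 35)*14 = (1 + 35)*14 = 36*14 = 504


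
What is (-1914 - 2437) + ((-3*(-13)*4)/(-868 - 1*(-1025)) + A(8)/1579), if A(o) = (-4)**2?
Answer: -1078377117/247903 ≈ -4350.0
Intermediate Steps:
A(o) = 16
(-1914 - 2437) + ((-3*(-13)*4)/(-868 - 1*(-1025)) + A(8)/1579) = (-1914 - 2437) + ((-3*(-13)*4)/(-868 - 1*(-1025)) + 16/1579) = -4351 + ((39*4)/(-868 + 1025) + 16*(1/1579)) = -4351 + (156/157 + 16/1579) = -4351 + 248836/247903 = -1078377117/247903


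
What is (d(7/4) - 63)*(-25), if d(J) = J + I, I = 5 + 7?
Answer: 4925/4 ≈ 1231.3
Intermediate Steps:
I = 12
d(J) = 12 + J (d(J) = J + 12 = 12 + J)
(d(7/4) - 63)*(-25) = ((12 + 7/4) - 63)*(-25) = (55/4 - 63)*(-25) = -197/4*(-25) = 4925/4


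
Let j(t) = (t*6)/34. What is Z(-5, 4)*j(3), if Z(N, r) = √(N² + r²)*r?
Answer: 36*√41/17 ≈ 13.560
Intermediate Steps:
j(t) = 3*t/17 (j(t) = (6*t)*(1/34) = 3*t/17)
Z(N, r) = r*√(N² + r²)
Z(-5, 4)*j(3) = (4*√((-5)² + 4²))*((3/17)*3) = (4*√(25 + 16))*(9/17) = (4*√41)*(9/17) = 36*√41/17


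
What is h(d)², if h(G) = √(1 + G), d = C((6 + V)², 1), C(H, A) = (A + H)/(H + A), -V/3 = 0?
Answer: 2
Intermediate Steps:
V = 0 (V = -3*0 = 0)
C(H, A) = 1 (C(H, A) = (A + H)/(A + H) = 1)
d = 1
h(d)² = (√(1 + 1))² = (√2)² = 2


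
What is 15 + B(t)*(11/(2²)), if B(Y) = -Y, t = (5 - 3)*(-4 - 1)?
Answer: 85/2 ≈ 42.500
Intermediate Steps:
t = -10 (t = 2*(-5) = -10)
15 + B(t)*(11/(2²)) = 15 + (-1*(-10))*(11/(2²)) = 15 + 10*(11/4) = 15 + 55/2 = 85/2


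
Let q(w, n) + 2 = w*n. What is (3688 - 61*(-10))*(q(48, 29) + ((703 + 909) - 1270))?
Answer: 7444136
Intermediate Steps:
q(w, n) = -2 + n*w (q(w, n) = -2 + w*n = -2 + n*w)
(3688 - 61*(-10))*(q(48, 29) + ((703 + 909) - 1270)) = (3688 - 61*(-10))*((-2 + 29*48) + ((703 + 909) - 1270)) = (3688 + 610)*((-2 + 1392) + (1612 - 1270)) = 4298*(1390 + 342) = 4298*1732 = 7444136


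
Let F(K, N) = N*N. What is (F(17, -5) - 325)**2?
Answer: 90000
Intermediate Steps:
F(K, N) = N**2
(F(17, -5) - 325)**2 = ((-5)**2 - 325)**2 = (25 - 325)**2 = (-300)**2 = 90000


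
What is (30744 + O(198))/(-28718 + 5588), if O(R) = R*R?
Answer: -3886/1285 ≈ -3.0241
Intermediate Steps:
O(R) = R²
(30744 + O(198))/(-28718 + 5588) = (30744 + 198²)/(-28718 + 5588) = (30744 + 39204)/(-23130) = 69948*(-1/23130) = -3886/1285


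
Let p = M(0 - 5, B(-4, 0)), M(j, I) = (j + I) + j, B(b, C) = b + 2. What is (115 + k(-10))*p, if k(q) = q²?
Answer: -2580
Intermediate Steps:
B(b, C) = 2 + b
M(j, I) = I + 2*j (M(j, I) = (I + j) + j = I + 2*j)
p = -12 (p = (2 - 4) + 2*(0 - 5) = -2 + 2*(-5) = -2 - 10 = -12)
(115 + k(-10))*p = (115 + (-10)²)*(-12) = (115 + 100)*(-12) = 215*(-12) = -2580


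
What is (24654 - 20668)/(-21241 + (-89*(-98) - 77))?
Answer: -1993/6298 ≈ -0.31645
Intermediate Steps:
(24654 - 20668)/(-21241 + (-89*(-98) - 77)) = 3986/(-21241 + (8722 - 77)) = 3986/(-21241 + 8645) = 3986/(-12596) = 3986*(-1/12596) = -1993/6298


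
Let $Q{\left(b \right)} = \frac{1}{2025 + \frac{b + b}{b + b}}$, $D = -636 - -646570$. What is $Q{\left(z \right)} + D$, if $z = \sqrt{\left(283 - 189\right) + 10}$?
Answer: $\frac{1308662285}{2026} \approx 6.4593 \cdot 10^{5}$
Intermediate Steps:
$D = 645934$ ($D = -636 + 646570 = 645934$)
$z = 2 \sqrt{26}$ ($z = \sqrt{\left(283 - 189\right) + 10} = \sqrt{94 + 10} = \sqrt{104} = 2 \sqrt{26} \approx 10.198$)
$Q{\left(b \right)} = \frac{1}{2026}$ ($Q{\left(b \right)} = \frac{1}{2025 + \frac{2 b}{2 b}} = \frac{1}{2025 + 2 b \frac{1}{2 b}} = \frac{1}{2025 + 1} = \frac{1}{2026}$)
$Q{\left(z \right)} + D = \frac{1}{2026} + 645934 = \frac{1308662285}{2026}$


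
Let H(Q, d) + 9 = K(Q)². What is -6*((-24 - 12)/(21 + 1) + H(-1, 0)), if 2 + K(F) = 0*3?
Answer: 438/11 ≈ 39.818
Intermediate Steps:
K(F) = -2 (K(F) = -2 + 0*3 = -2 + 0 = -2)
H(Q, d) = -5 (H(Q, d) = -9 + (-2)² = -9 + 4 = -5)
-6*((-24 - 12)/(21 + 1) + H(-1, 0)) = -6*((-24 - 12)/(21 + 1) - 5) = -6*(-36/22 - 5) = -6*(-36*1/22 - 5) = -6*(-18/11 - 5) = -6*(-73/11) = 438/11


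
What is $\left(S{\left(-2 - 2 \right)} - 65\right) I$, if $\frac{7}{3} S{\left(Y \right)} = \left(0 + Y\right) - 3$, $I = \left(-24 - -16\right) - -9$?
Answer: $-68$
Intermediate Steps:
$I = 1$ ($I = \left(-24 + 16\right) + 9 = -8 + 9 = 1$)
$S{\left(Y \right)} = - \frac{9}{7} + \frac{3 Y}{7}$ ($S{\left(Y \right)} = \frac{3 \left(\left(0 + Y\right) - 3\right)}{7} = \frac{3 \left(Y - 3\right)}{7} = \frac{3 \left(-3 + Y\right)}{7} = - \frac{9}{7} + \frac{3 Y}{7}$)
$\left(S{\left(-2 - 2 \right)} - 65\right) I = \left(\left(- \frac{9}{7} + \frac{3 \left(-2 - 2\right)}{7}\right) - 65\right) 1 = \left(\left(- \frac{9}{7} + \frac{3}{7} \left(-4\right)\right) - 65\right) 1 = \left(\left(- \frac{9}{7} - \frac{12}{7}\right) - 65\right) 1 = \left(-3 - 65\right) 1 = \left(-68\right) 1 = -68$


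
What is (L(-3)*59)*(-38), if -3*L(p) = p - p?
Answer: 0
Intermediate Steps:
L(p) = 0 (L(p) = -(p - p)/3 = -⅓*0 = 0)
(L(-3)*59)*(-38) = (0*59)*(-38) = 0*(-38) = 0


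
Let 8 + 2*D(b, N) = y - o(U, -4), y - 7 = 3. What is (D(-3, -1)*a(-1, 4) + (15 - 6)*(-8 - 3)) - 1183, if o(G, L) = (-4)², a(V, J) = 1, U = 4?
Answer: -1289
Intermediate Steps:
o(G, L) = 16
y = 10 (y = 7 + 3 = 10)
D(b, N) = -7 (D(b, N) = -4 + (10 - 1*16)/2 = -4 + (10 - 16)/2 = -4 + (½)*(-6) = -4 - 3 = -7)
(D(-3, -1)*a(-1, 4) + (15 - 6)*(-8 - 3)) - 1183 = (-7*1 + (15 - 6)*(-8 - 3)) - 1183 = (-7 + 9*(-11)) - 1183 = (-7 - 99) - 1183 = -106 - 1183 = -1289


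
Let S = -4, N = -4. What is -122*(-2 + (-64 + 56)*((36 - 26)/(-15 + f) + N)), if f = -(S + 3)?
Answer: -30500/7 ≈ -4357.1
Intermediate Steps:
f = 1 (f = -(-4 + 3) = -1*(-1) = 1)
-122*(-2 + (-64 + 56)*((36 - 26)/(-15 + f) + N)) = -122*(-2 + (-64 + 56)*((36 - 26)/(-15 + 1) - 4)) = -122*(-2 - 8*(10/(-14) - 4)) = -122*(-2 - 8*(10*(-1/14) - 4)) = -122*(-2 - 8*(-5/7 - 4)) = -122*(-2 - 8*(-33/7)) = -122*(-2 + 264/7) = -122*250/7 = -30500/7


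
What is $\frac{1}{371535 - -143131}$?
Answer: $\frac{1}{514666} \approx 1.943 \cdot 10^{-6}$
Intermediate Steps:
$\frac{1}{371535 - -143131} = \frac{1}{371535 + \left(-17143 + 160274\right)} = \frac{1}{371535 + 143131} = \frac{1}{514666}$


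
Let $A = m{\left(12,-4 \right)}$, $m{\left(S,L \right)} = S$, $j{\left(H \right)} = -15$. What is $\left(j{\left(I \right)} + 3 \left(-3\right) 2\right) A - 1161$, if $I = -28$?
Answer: $-1557$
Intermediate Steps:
$A = 12$
$\left(j{\left(I \right)} + 3 \left(-3\right) 2\right) A - 1161 = \left(-15 + 3 \left(-3\right) 2\right) 12 - 1161 = \left(-15 - 18\right) 12 - 1161 = \left(-33\right) 12 - 1161 = -396 - 1161 = -1557$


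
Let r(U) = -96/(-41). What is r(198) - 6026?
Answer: -246970/41 ≈ -6023.7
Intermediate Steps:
r(U) = 96/41 (r(U) = -96*(-1/41) = 96/41)
r(198) - 6026 = 96/41 - 6026 = -246970/41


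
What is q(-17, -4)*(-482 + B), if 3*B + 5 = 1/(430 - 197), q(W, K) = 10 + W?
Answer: 788858/233 ≈ 3385.7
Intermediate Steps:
B = -388/233 (B = -5/3 + 1/(3*(430 - 197)) = -5/3 + (⅓)/233 = -5/3 + (⅓)*(1/233) = -5/3 + 1/699 = -388/233 ≈ -1.6652)
q(-17, -4)*(-482 + B) = (10 - 17)*(-482 - 388/233) = -7*(-112694/233) = 788858/233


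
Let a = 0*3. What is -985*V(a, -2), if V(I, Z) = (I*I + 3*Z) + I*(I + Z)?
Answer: 5910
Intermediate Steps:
a = 0
V(I, Z) = I**2 + 3*Z + I*(I + Z) (V(I, Z) = (I**2 + 3*Z) + I*(I + Z) = I**2 + 3*Z + I*(I + Z))
-985*V(a, -2) = -985*(2*0**2 + 3*(-2) + 0*(-2)) = -985*(2*0 - 6 + 0) = -985*(0 - 6 + 0) = -985*(-6) = 5910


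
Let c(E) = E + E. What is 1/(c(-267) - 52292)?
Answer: -1/52826 ≈ -1.8930e-5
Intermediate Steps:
c(E) = 2*E
1/(c(-267) - 52292) = 1/(2*(-267) - 52292) = 1/(-534 - 52292) = 1/(-52826) = -1/52826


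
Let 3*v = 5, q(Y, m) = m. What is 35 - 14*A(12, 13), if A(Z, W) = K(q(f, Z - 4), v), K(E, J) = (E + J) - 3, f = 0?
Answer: -175/3 ≈ -58.333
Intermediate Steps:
v = 5/3 (v = (⅓)*5 = 5/3 ≈ 1.6667)
K(E, J) = -3 + E + J
A(Z, W) = -16/3 + Z (A(Z, W) = -3 + (Z - 4) + 5/3 = -3 + (-4 + Z) + 5/3 = -16/3 + Z)
35 - 14*A(12, 13) = 35 - 14*(-16/3 + 12) = 35 - 14*20/3 = 35 - 280/3 = -175/3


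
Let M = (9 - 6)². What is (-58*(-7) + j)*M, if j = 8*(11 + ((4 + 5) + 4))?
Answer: 5382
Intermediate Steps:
M = 9 (M = 3² = 9)
j = 192 (j = 8*(11 + (9 + 4)) = 8*(11 + 13) = 8*24 = 192)
(-58*(-7) + j)*M = (-58*(-7) + 192)*9 = (406 + 192)*9 = 598*9 = 5382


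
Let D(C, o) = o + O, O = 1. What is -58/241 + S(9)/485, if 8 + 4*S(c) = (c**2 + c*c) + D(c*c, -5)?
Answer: -7637/46754 ≈ -0.16334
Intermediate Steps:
D(C, o) = 1 + o (D(C, o) = o + 1 = 1 + o)
S(c) = -3 + c**2/2 (S(c) = -2 + ((c**2 + c*c) + (1 - 5))/4 = -2 + ((c**2 + c**2) - 4)/4 = -2 + (2*c**2 - 4)/4 = -2 + (-4 + 2*c**2)/4 = -2 + (-1 + c**2/2) = -3 + c**2/2)
-58/241 + S(9)/485 = -58/241 + (-3 + (1/2)*9**2)/485 = -58*1/241 + (-3 + (1/2)*81)*(1/485) = -58/241 + (-3 + 81/2)*(1/485) = -58/241 + (75/2)*(1/485) = -58/241 + 15/194 = -7637/46754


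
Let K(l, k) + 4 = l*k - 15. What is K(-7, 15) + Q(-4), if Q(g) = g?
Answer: -128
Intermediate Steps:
K(l, k) = -19 + k*l (K(l, k) = -4 + (l*k - 15) = -4 + (k*l - 15) = -4 + (-15 + k*l) = -19 + k*l)
K(-7, 15) + Q(-4) = (-19 + 15*(-7)) - 4 = (-19 - 105) - 4 = -124 - 4 = -128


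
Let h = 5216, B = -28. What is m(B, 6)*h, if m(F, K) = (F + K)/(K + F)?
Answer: 5216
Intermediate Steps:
m(F, K) = 1 (m(F, K) = (F + K)/(F + K) = 1)
m(B, 6)*h = 1*5216 = 5216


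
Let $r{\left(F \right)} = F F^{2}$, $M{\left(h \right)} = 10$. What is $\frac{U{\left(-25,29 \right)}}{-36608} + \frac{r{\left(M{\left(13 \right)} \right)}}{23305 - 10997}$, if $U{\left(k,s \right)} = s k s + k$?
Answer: $\frac{36961425}{56321408} \approx 0.65626$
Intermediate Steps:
$U{\left(k,s \right)} = k + k s^{2}$ ($U{\left(k,s \right)} = k s s + k = k s^{2} + k = k + k s^{2}$)
$r{\left(F \right)} = F^{3}$
$\frac{U{\left(-25,29 \right)}}{-36608} + \frac{r{\left(M{\left(13 \right)} \right)}}{23305 - 10997} = \frac{\left(-25\right) \left(1 + 29^{2}\right)}{-36608} + \frac{10^{3}}{23305 - 10997} = - 25 \left(1 + 841\right) \left(- \frac{1}{36608}\right) + \frac{1000}{23305 - 10997} = \left(-25\right) 842 \left(- \frac{1}{36608}\right) + \frac{1000}{12308} = \left(-21050\right) \left(- \frac{1}{36608}\right) + 1000 \cdot \frac{1}{12308} = \frac{10525}{18304} + \frac{250}{3077} = \frac{36961425}{56321408}$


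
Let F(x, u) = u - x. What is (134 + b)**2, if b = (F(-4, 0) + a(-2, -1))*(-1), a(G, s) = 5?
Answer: 15625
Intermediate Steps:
b = -9 (b = ((0 - 1*(-4)) + 5)*(-1) = ((0 + 4) + 5)*(-1) = (4 + 5)*(-1) = 9*(-1) = -9)
(134 + b)**2 = (134 - 9)**2 = 125**2 = 15625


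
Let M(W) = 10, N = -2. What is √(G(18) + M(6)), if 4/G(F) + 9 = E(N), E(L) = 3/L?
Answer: √4242/21 ≈ 3.1015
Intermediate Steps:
G(F) = -8/21 (G(F) = 4/(-9 + 3/(-2)) = 4/(-9 + 3*(-½)) = 4/(-9 - 3/2) = 4/(-21/2) = 4*(-2/21) = -8/21)
√(G(18) + M(6)) = √(-8/21 + 10) = √(202/21) = √4242/21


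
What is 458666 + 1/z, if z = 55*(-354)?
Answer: 8930227019/19470 ≈ 4.5867e+5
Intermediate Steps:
z = -19470
458666 + 1/z = 458666 + 1/(-19470) = 458666 - 1/19470 = 8930227019/19470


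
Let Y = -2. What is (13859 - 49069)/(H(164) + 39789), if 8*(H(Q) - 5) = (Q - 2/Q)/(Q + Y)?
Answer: -748367424/845800283 ≈ -0.88480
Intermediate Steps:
H(Q) = 5 + (Q - 2/Q)/(8*(-2 + Q)) (H(Q) = 5 + ((Q - 2/Q)/(Q - 2))/8 = 5 + ((Q - 2/Q)/(-2 + Q))/8 = 5 + (Q - 2/Q)/(8*(-2 + Q)))
(13859 - 49069)/(H(164) + 39789) = (13859 - 49069)/((1/8)*(-2 - 80*164 + 41*164**2)/(164*(-2 + 164)) + 39789) = -35210/((1/8)*(1/164)*(-2 - 13120 + 41*26896)/162 + 39789) = -35210/((1/8)*(1/164)*(1/162)*(-2 - 13120 + 1102736) + 39789) = -35210/((1/8)*(1/164)*(1/162)*1089614 + 39789) = -35210/(544807/106272 + 39789) = -35210/4229001415/106272 = -35210*106272/4229001415 = -748367424/845800283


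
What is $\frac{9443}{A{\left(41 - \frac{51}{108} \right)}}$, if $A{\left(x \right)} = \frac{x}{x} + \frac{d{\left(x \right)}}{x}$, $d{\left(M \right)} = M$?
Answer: $\frac{9443}{2} \approx 4721.5$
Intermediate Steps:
$A{\left(x \right)} = 2$ ($A{\left(x \right)} = \frac{x}{x} + \frac{x}{x} = 1 + 1 = 2$)
$\frac{9443}{A{\left(41 - \frac{51}{108} \right)}} = \frac{9443}{2}$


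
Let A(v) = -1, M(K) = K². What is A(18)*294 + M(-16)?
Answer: -38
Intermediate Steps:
A(18)*294 + M(-16) = -1*294 + (-16)² = -294 + 256 = -38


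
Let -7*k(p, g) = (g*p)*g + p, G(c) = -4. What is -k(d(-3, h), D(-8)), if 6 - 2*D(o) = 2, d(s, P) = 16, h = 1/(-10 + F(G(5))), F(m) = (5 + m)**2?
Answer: 80/7 ≈ 11.429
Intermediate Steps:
h = -1/9 (h = 1/(-10 + (5 - 4)**2) = 1/(-10 + 1**2) = 1/(-10 + 1) = 1/(-9) = -1/9 ≈ -0.11111)
D(o) = 2 (D(o) = 3 - 1/2*2 = 3 - 1 = 2)
k(p, g) = -p/7 - p*g**2/7 (k(p, g) = -((g*p)*g + p)/7 = -(p*g**2 + p)/7 = -(p + p*g**2)/7 = -p/7 - p*g**2/7)
-k(d(-3, h), D(-8)) = -(-1)*16*(1 + 2**2)/7 = -(-1)*16*(1 + 4)/7 = -(-1)*16*5/7 = -1*(-80/7) = 80/7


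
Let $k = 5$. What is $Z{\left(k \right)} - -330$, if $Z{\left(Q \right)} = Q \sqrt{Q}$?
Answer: $330 + 5 \sqrt{5} \approx 341.18$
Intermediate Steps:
$Z{\left(Q \right)} = Q^{\frac{3}{2}}$
$Z{\left(k \right)} - -330 = 5^{\frac{3}{2}} - -330 = 5 \sqrt{5} + 330 = 330 + 5 \sqrt{5}$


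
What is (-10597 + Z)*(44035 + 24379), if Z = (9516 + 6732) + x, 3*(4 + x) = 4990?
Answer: 1500387434/3 ≈ 5.0013e+8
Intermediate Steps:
x = 4978/3 (x = -4 + (1/3)*4990 = -4 + 4990/3 = 4978/3 ≈ 1659.3)
Z = 53722/3 (Z = (9516 + 6732) + 4978/3 = 16248 + 4978/3 = 53722/3 ≈ 17907.)
(-10597 + Z)*(44035 + 24379) = (-10597 + 53722/3)*(44035 + 24379) = (21931/3)*68414 = 1500387434/3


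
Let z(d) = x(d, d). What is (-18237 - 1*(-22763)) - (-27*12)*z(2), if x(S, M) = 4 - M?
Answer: 5174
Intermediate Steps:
z(d) = 4 - d
(-18237 - 1*(-22763)) - (-27*12)*z(2) = (-18237 - 1*(-22763)) - (-27*12)*(4 - 1*2) = (-18237 + 22763) - (-324)*(4 - 2) = 4526 - (-324)*2 = 4526 - 1*(-648) = 4526 + 648 = 5174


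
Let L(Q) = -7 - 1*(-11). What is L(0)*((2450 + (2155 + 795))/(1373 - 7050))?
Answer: -21600/5677 ≈ -3.8048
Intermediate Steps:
L(Q) = 4 (L(Q) = -7 + 11 = 4)
L(0)*((2450 + (2155 + 795))/(1373 - 7050)) = 4*((2450 + (2155 + 795))/(1373 - 7050)) = 4*((2450 + 2950)/(-5677)) = 4*(5400*(-1/5677)) = 4*(-5400/5677) = -21600/5677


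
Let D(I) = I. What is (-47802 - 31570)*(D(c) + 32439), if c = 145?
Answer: -2586257248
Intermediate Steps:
(-47802 - 31570)*(D(c) + 32439) = (-47802 - 31570)*(145 + 32439) = -79372*32584 = -2586257248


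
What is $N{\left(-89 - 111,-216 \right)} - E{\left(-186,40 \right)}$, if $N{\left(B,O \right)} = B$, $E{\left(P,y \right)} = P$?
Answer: $-14$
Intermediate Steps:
$N{\left(-89 - 111,-216 \right)} - E{\left(-186,40 \right)} = \left(-89 - 111\right) - -186 = \left(-89 - 111\right) + 186 = -200 + 186 = -14$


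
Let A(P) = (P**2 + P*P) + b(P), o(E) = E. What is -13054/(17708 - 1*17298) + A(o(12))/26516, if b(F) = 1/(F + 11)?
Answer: -3979250311/125022940 ≈ -31.828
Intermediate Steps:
b(F) = 1/(11 + F)
A(P) = 1/(11 + P) + 2*P**2 (A(P) = (P**2 + P*P) + 1/(11 + P) = (P**2 + P**2) + 1/(11 + P) = 2*P**2 + 1/(11 + P) = 1/(11 + P) + 2*P**2)
-13054/(17708 - 1*17298) + A(o(12))/26516 = -13054/(17708 - 1*17298) + ((1 + 2*12**2*(11 + 12))/(11 + 12))/26516 = -13054/(17708 - 17298) + ((1 + 2*144*23)/23)*(1/26516) = -13054/410 + ((1 + 6624)/23)*(1/26516) = -13054*1/410 + ((1/23)*6625)*(1/26516) = -6527/205 + (6625/23)*(1/26516) = -6527/205 + 6625/609868 = -3979250311/125022940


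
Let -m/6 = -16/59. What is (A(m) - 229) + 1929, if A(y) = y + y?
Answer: 100492/59 ≈ 1703.3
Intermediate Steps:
m = 96/59 (m = -(-96)/59 = -6*(-16/59) = 96/59 ≈ 1.6271)
A(y) = 2*y
(A(m) - 229) + 1929 = (2*(96/59) - 229) + 1929 = (192/59 - 229) + 1929 = -13319/59 + 1929 = 100492/59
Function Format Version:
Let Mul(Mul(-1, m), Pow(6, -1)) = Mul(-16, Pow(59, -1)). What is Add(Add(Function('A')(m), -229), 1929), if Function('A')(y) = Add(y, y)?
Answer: Rational(100492, 59) ≈ 1703.3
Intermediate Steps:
m = Rational(96, 59) (m = Mul(-6, Mul(-16, Pow(59, -1))) = Mul(-6, Mul(-16, Rational(1, 59))) = Mul(-6, Rational(-16, 59)) = Rational(96, 59) ≈ 1.6271)
Function('A')(y) = Mul(2, y)
Add(Add(Function('A')(m), -229), 1929) = Add(Add(Mul(2, Rational(96, 59)), -229), 1929) = Add(Add(Rational(192, 59), -229), 1929) = Add(Rational(-13319, 59), 1929) = Rational(100492, 59)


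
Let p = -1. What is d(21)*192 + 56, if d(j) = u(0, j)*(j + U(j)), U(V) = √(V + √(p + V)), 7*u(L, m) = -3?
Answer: -1672 - 576*√(21 + 2*√5)/7 ≈ -2087.3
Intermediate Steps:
u(L, m) = -3/7 (u(L, m) = (⅐)*(-3) = -3/7)
U(V) = √(V + √(-1 + V))
d(j) = -3*j/7 - 3*√(j + √(-1 + j))/7 (d(j) = -3*(j + √(j + √(-1 + j)))/7 = -3*j/7 - 3*√(j + √(-1 + j))/7)
d(21)*192 + 56 = (-3/7*21 - 3*√(21 + √(-1 + 21))/7)*192 + 56 = (-9 - 3*√(21 + √20)/7)*192 + 56 = (-9 - 3*√(21 + 2*√5)/7)*192 + 56 = (-1728 - 576*√(21 + 2*√5)/7) + 56 = -1672 - 576*√(21 + 2*√5)/7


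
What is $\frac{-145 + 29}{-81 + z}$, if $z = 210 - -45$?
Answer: $- \frac{2}{3} \approx -0.66667$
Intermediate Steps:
$z = 255$ ($z = 210 + 45 = 255$)
$\frac{-145 + 29}{-81 + z} = \frac{-145 + 29}{-81 + 255} = - \frac{116}{174} = \left(-116\right) \frac{1}{174} = - \frac{2}{3}$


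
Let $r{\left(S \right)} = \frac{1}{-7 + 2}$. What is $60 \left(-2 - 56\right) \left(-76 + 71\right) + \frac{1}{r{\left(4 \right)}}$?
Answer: $17395$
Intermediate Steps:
$r{\left(S \right)} = - \frac{1}{5}$ ($r{\left(S \right)} = \frac{1}{-5} = - \frac{1}{5}$)
$60 \left(-2 - 56\right) \left(-76 + 71\right) + \frac{1}{r{\left(4 \right)}} = 60 \left(-2 - 56\right) \left(-76 + 71\right) + \frac{1}{- \frac{1}{5}} = 60 \left(\left(-58\right) \left(-5\right)\right) - 5 = 60 \cdot 290 - 5 = 17400 - 5 = 17395$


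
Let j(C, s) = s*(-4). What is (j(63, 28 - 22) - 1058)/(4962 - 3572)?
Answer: -541/695 ≈ -0.77842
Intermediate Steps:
j(C, s) = -4*s
(j(63, 28 - 22) - 1058)/(4962 - 3572) = (-4*(28 - 22) - 1058)/(4962 - 3572) = (-4*6 - 1058)/1390 = (-24 - 1058)*(1/1390) = -1082*1/1390 = -541/695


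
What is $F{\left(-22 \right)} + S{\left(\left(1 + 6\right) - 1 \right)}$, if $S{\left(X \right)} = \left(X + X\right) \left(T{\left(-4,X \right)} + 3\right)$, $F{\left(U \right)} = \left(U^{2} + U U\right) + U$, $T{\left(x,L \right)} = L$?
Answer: $1054$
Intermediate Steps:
$F{\left(U \right)} = U + 2 U^{2}$ ($F{\left(U \right)} = \left(U^{2} + U^{2}\right) + U = 2 U^{2} + U = U + 2 U^{2}$)
$S{\left(X \right)} = 2 X \left(3 + X\right)$ ($S{\left(X \right)} = \left(X + X\right) \left(X + 3\right) = 2 X \left(3 + X\right)$)
$F{\left(-22 \right)} + S{\left(\left(1 + 6\right) - 1 \right)} = - 22 \left(1 + 2 \left(-22\right)\right) + 2 \left(\left(1 + 6\right) - 1\right) \left(3 + \left(\left(1 + 6\right) - 1\right)\right) = - 22 \left(1 - 44\right) + 2 \left(7 - 1\right) \left(3 + \left(7 - 1\right)\right) = \left(-22\right) \left(-43\right) + 2 \cdot 6 \left(3 + 6\right) = 946 + 2 \cdot 6 \cdot 9 = 946 + 108 = 1054$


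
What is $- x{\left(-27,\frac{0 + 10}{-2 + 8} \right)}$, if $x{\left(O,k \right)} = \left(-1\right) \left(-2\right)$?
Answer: $-2$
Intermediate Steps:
$x{\left(O,k \right)} = 2$
$- x{\left(-27,\frac{0 + 10}{-2 + 8} \right)} = \left(-1\right) 2 = -2$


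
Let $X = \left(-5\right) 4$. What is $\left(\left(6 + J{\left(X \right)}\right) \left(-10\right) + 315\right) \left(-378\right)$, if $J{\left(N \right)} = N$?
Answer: $-171990$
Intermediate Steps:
$X = -20$
$\left(\left(6 + J{\left(X \right)}\right) \left(-10\right) + 315\right) \left(-378\right) = \left(\left(6 - 20\right) \left(-10\right) + 315\right) \left(-378\right) = \left(\left(-14\right) \left(-10\right) + 315\right) \left(-378\right) = \left(140 + 315\right) \left(-378\right) = 455 \left(-378\right) = -171990$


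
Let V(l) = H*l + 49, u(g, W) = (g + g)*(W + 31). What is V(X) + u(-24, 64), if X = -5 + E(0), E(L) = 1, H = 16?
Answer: -4575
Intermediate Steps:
u(g, W) = 2*g*(31 + W) (u(g, W) = (2*g)*(31 + W) = 2*g*(31 + W))
X = -4 (X = -5 + 1 = -4)
V(l) = 49 + 16*l (V(l) = 16*l + 49 = 49 + 16*l)
V(X) + u(-24, 64) = (49 + 16*(-4)) + 2*(-24)*(31 + 64) = (49 - 64) + 2*(-24)*95 = -15 - 4560 = -4575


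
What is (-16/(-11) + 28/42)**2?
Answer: 4900/1089 ≈ 4.4995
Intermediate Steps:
(-16/(-11) + 28/42)**2 = (-16*(-1/11) + 28*(1/42))**2 = (16/11 + 2/3)**2 = (70/33)**2 = 4900/1089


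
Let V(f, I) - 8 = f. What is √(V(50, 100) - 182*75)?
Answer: 2*I*√3398 ≈ 116.58*I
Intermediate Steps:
V(f, I) = 8 + f
√(V(50, 100) - 182*75) = √((8 + 50) - 182*75) = √(58 - 13650) = √(-13592) = 2*I*√3398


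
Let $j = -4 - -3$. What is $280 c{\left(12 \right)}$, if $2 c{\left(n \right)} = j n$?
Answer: $-1680$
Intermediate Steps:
$j = -1$ ($j = -4 + 3 = -1$)
$c{\left(n \right)} = - \frac{n}{2}$ ($c{\left(n \right)} = \frac{\left(-1\right) n}{2} = - \frac{n}{2}$)
$280 c{\left(12 \right)} = 280 \left(\left(- \frac{1}{2}\right) 12\right) = 280 \left(-6\right) = -1680$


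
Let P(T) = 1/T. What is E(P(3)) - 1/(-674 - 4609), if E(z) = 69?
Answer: 364528/5283 ≈ 69.000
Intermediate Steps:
E(P(3)) - 1/(-674 - 4609) = 69 - 1/(-674 - 4609) = 69 - 1/(-5283) = 69 - 1*(-1/5283) = 69 + 1/5283 = 364528/5283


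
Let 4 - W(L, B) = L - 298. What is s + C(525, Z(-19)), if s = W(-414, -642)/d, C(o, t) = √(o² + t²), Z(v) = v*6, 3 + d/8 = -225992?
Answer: -179/451990 + 3*√32069 ≈ 537.23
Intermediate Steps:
W(L, B) = 302 - L (W(L, B) = 4 - (L - 298) = 4 - (-298 + L) = 4 + (298 - L) = 302 - L)
d = -1807960 (d = -24 + 8*(-225992) = -24 - 1807936 = -1807960)
Z(v) = 6*v
s = -179/451990 (s = (302 - 1*(-414))/(-1807960) = (302 + 414)*(-1/1807960) = 716*(-1/1807960) = -179/451990 ≈ -0.00039603)
s + C(525, Z(-19)) = -179/451990 + √(525² + (6*(-19))²) = -179/451990 + √(275625 + (-114)²) = -179/451990 + √(275625 + 12996) = -179/451990 + √288621 = -179/451990 + 3*√32069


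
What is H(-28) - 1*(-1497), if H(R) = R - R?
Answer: 1497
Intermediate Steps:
H(R) = 0
H(-28) - 1*(-1497) = 0 - 1*(-1497) = 0 + 1497 = 1497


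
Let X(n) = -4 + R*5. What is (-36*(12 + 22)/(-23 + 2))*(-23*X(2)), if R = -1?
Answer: 84456/7 ≈ 12065.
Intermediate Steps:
X(n) = -9 (X(n) = -4 - 1*5 = -4 - 5 = -9)
(-36*(12 + 22)/(-23 + 2))*(-23*X(2)) = (-36*(12 + 22)/(-23 + 2))*(-23*(-9)) = -1224/(-21)*207 = -1224*(-1)/21*207 = -36*(-34/21)*207 = (408/7)*207 = 84456/7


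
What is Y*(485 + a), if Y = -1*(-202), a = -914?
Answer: -86658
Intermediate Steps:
Y = 202
Y*(485 + a) = 202*(485 - 914) = 202*(-429) = -86658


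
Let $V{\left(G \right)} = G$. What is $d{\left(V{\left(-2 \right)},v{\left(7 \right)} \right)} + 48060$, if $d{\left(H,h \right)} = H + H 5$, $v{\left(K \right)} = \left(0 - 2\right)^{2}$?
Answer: $48048$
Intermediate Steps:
$v{\left(K \right)} = 4$ ($v{\left(K \right)} = \left(-2\right)^{2} = 4$)
$d{\left(H,h \right)} = 6 H$ ($d{\left(H,h \right)} = H + 5 H = 6 H$)
$d{\left(V{\left(-2 \right)},v{\left(7 \right)} \right)} + 48060 = 6 \left(-2\right) + 48060 = -12 + 48060 = 48048$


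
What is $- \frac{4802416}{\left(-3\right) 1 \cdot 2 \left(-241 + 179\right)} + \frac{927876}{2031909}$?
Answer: $- \frac{813143926856}{62989179} \approx -12909.0$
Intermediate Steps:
$- \frac{4802416}{\left(-3\right) 1 \cdot 2 \left(-241 + 179\right)} + \frac{927876}{2031909} = - \frac{4802416}{\left(-3\right) 2 \left(-62\right)} + 927876 \cdot \frac{1}{2031909} = - \frac{4802416}{\left(-6\right) \left(-62\right)} + \frac{309292}{677303} = - \frac{4802416}{372} + \frac{309292}{677303} = \left(-4802416\right) \frac{1}{372} + \frac{309292}{677303} = - \frac{1200604}{93} + \frac{309292}{677303} = - \frac{813143926856}{62989179}$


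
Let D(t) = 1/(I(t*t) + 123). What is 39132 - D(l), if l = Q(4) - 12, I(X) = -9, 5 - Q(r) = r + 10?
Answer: 4461047/114 ≈ 39132.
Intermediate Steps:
Q(r) = -5 - r (Q(r) = 5 - (r + 10) = 5 - (10 + r) = 5 + (-10 - r) = -5 - r)
l = -21 (l = (-5 - 1*4) - 12 = (-5 - 4) - 12 = -9 - 12 = -21)
D(t) = 1/114 (D(t) = 1/(-9 + 123) = 1/114)
39132 - D(l) = 39132 - 1*1/114 = 39132 - 1/114 = 4461047/114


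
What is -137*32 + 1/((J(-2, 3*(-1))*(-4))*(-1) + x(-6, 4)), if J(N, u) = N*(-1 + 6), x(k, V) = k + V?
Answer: -184129/42 ≈ -4384.0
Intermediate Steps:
x(k, V) = V + k
J(N, u) = 5*N (J(N, u) = N*5 = 5*N)
-137*32 + 1/((J(-2, 3*(-1))*(-4))*(-1) + x(-6, 4)) = -137*32 + 1/(((5*(-2))*(-4))*(-1) + (4 - 6)) = -4384 + 1/(-10*(-4)*(-1) - 2) = -4384 + 1/(40*(-1) - 2) = -4384 + 1/(-40 - 2) = -4384 + 1/(-42) = -4384 - 1/42 = -184129/42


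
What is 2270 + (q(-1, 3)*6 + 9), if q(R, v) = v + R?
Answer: 2291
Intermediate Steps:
q(R, v) = R + v
2270 + (q(-1, 3)*6 + 9) = 2270 + ((-1 + 3)*6 + 9) = 2270 + (2*6 + 9) = 2270 + (12 + 9) = 2270 + 21 = 2291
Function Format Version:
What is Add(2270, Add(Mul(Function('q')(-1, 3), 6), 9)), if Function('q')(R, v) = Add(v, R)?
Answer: 2291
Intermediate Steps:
Function('q')(R, v) = Add(R, v)
Add(2270, Add(Mul(Function('q')(-1, 3), 6), 9)) = Add(2270, Add(Mul(Add(-1, 3), 6), 9)) = Add(2270, Add(Mul(2, 6), 9)) = Add(2270, Add(12, 9)) = Add(2270, 21) = 2291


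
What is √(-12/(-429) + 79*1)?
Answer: √1616043/143 ≈ 8.8898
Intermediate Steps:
√(-12/(-429) + 79*1) = √(-12*(-1/429) + 79) = √(4/143 + 79) = √(11301/143) = √1616043/143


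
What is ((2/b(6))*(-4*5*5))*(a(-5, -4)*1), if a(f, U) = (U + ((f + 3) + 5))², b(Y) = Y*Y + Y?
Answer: -100/21 ≈ -4.7619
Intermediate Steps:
b(Y) = Y + Y² (b(Y) = Y² + Y = Y + Y²)
a(f, U) = (8 + U + f)² (a(f, U) = (U + ((3 + f) + 5))² = (U + (8 + f))² = (8 + U + f)²)
((2/b(6))*(-4*5*5))*(a(-5, -4)*1) = ((2/((6*(1 + 6))))*(-4*5*5))*((8 - 4 - 5)²*1) = ((2/((6*7)))*(-20*5))*((-1)²*1) = ((2/42)*(-100))*(1*1) = ((2*(1/42))*(-100))*1 = ((1/21)*(-100))*1 = -100/21*1 = -100/21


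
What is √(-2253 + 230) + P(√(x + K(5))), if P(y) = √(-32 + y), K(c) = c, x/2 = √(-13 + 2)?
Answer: √(-32 + √(5 + 2*I*√11)) + 17*I*√7 ≈ 0.1185 + 50.403*I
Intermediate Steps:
x = 2*I*√11 (x = 2*√(-13 + 2) = 2*√(-11) = 2*(I*√11) = 2*I*√11 ≈ 6.6332*I)
√(-2253 + 230) + P(√(x + K(5))) = √(-2253 + 230) + √(-32 + √(2*I*√11 + 5)) = √(-2023) + √(-32 + √(5 + 2*I*√11)) = 17*I*√7 + √(-32 + √(5 + 2*I*√11)) = √(-32 + √(5 + 2*I*√11)) + 17*I*√7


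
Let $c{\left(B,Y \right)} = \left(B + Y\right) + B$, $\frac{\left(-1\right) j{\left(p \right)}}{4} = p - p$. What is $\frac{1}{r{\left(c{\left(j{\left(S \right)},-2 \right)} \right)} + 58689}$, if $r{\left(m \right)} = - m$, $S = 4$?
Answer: $\frac{1}{58691} \approx 1.7038 \cdot 10^{-5}$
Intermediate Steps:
$j{\left(p \right)} = 0$ ($j{\left(p \right)} = - 4 \left(p - p\right) = \left(-4\right) 0 = 0$)
$c{\left(B,Y \right)} = Y + 2 B$
$\frac{1}{r{\left(c{\left(j{\left(S \right)},-2 \right)} \right)} + 58689} = \frac{1}{- (-2 + 2 \cdot 0) + 58689} = \frac{1}{- (-2 + 0) + 58689} = \frac{1}{\left(-1\right) \left(-2\right) + 58689} = \frac{1}{2 + 58689} = \frac{1}{58691}$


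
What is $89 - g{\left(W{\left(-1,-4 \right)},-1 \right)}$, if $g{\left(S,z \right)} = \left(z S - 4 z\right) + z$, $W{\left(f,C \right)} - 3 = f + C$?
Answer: $84$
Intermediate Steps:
$W{\left(f,C \right)} = 3 + C + f$ ($W{\left(f,C \right)} = 3 + \left(f + C\right) = 3 + \left(C + f\right) = 3 + C + f$)
$g{\left(S,z \right)} = - 3 z + S z$ ($g{\left(S,z \right)} = \left(S z - 4 z\right) + z = \left(- 4 z + S z\right) + z = - 3 z + S z$)
$89 - g{\left(W{\left(-1,-4 \right)},-1 \right)} = 89 - - (-3 - 2) = 89 - \left(-1\right) \left(-5\right) = 89 - 5 = 84$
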